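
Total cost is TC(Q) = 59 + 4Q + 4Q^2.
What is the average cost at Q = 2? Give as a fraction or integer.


TC(2) = 59 + 4*2 + 4*2^2
TC(2) = 59 + 8 + 16 = 83
AC = TC/Q = 83/2 = 83/2

83/2


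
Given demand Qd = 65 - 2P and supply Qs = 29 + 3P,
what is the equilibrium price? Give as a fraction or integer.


At equilibrium, Qd = Qs.
65 - 2P = 29 + 3P
65 - 29 = 2P + 3P
36 = 5P
P* = 36/5 = 36/5

36/5


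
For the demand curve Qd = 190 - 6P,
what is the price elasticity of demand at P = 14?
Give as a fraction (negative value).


dQ/dP = -6
At P = 14: Q = 190 - 6*14 = 106
E = (dQ/dP)(P/Q) = (-6)(14/106) = -42/53

-42/53


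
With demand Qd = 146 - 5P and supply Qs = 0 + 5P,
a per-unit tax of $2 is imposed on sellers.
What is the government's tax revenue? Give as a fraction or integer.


With tax on sellers, new supply: Qs' = 0 + 5(P - 2)
= 5P - 10
New equilibrium quantity:
Q_new = 68
Tax revenue = tax * Q_new = 2 * 68 = 136

136


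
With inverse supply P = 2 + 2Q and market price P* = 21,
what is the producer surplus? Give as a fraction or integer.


Minimum supply price (at Q=0): P_min = 2
Quantity supplied at P* = 21:
Q* = (21 - 2)/2 = 19/2
PS = (1/2) * Q* * (P* - P_min)
PS = (1/2) * 19/2 * (21 - 2)
PS = (1/2) * 19/2 * 19 = 361/4

361/4


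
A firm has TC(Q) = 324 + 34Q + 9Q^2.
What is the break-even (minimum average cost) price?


AC(Q) = 324/Q + 34 + 9Q
To minimize: dAC/dQ = -324/Q^2 + 9 = 0
Q^2 = 324/9 = 36
Q* = 6
Min AC = 324/6 + 34 + 9*6
Min AC = 54 + 34 + 54 = 142

142


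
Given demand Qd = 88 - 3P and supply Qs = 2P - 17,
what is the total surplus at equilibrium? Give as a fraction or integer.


Find equilibrium: 88 - 3P = 2P - 17
88 + 17 = 5P
P* = 105/5 = 21
Q* = 2*21 - 17 = 25
Inverse demand: P = 88/3 - Q/3, so P_max = 88/3
Inverse supply: P = 17/2 + Q/2, so P_min = 17/2
CS = (1/2) * 25 * (88/3 - 21) = 625/6
PS = (1/2) * 25 * (21 - 17/2) = 625/4
TS = CS + PS = 625/6 + 625/4 = 3125/12

3125/12


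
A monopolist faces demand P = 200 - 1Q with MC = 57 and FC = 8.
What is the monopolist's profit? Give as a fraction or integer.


MR = MC: 200 - 2Q = 57
Q* = 143/2
P* = 200 - 1*143/2 = 257/2
Profit = (P* - MC)*Q* - FC
= (257/2 - 57)*143/2 - 8
= 143/2*143/2 - 8
= 20449/4 - 8 = 20417/4

20417/4


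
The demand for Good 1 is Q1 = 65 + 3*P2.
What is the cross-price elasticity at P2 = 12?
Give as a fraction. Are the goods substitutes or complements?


dQ1/dP2 = 3
At P2 = 12: Q1 = 65 + 3*12 = 101
Exy = (dQ1/dP2)(P2/Q1) = 3 * 12 / 101 = 36/101
Since Exy > 0, the goods are substitutes.

36/101 (substitutes)


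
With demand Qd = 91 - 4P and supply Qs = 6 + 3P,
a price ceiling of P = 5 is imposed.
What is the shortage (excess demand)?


At P = 5:
Qd = 91 - 4*5 = 71
Qs = 6 + 3*5 = 21
Shortage = Qd - Qs = 71 - 21 = 50

50


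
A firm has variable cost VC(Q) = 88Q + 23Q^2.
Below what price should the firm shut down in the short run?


AVC(Q) = VC(Q)/Q = 88 + 23Q
AVC is increasing in Q, so minimum AVC is at Q -> 0+.
Min AVC = 88
The firm should shut down if P < 88.

88


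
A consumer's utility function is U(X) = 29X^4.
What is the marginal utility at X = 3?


MU = dU/dX = 29*4*X^(4-1)
MU = 116*X^3
At X = 3:
MU = 116 * 3^3
MU = 116 * 27 = 3132

3132


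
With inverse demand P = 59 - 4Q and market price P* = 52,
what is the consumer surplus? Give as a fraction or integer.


Maximum willingness to pay (at Q=0): P_max = 59
Quantity demanded at P* = 52:
Q* = (59 - 52)/4 = 7/4
CS = (1/2) * Q* * (P_max - P*)
CS = (1/2) * 7/4 * (59 - 52)
CS = (1/2) * 7/4 * 7 = 49/8

49/8


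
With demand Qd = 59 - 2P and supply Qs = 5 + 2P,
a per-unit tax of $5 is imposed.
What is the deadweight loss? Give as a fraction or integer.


Pre-tax equilibrium quantity: Q* = 32
Post-tax equilibrium quantity: Q_tax = 27
Reduction in quantity: Q* - Q_tax = 5
DWL = (1/2) * tax * (Q* - Q_tax)
DWL = (1/2) * 5 * 5 = 25/2

25/2


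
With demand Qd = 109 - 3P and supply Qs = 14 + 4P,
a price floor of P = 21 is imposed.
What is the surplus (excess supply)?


At P = 21:
Qd = 109 - 3*21 = 46
Qs = 14 + 4*21 = 98
Surplus = Qs - Qd = 98 - 46 = 52

52


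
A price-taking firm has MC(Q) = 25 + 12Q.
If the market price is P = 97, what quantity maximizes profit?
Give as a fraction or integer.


In perfect competition, profit is maximized where P = MC.
97 = 25 + 12Q
72 = 12Q
Q* = 72/12 = 6

6


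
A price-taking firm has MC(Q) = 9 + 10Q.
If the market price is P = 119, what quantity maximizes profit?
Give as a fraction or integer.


In perfect competition, profit is maximized where P = MC.
119 = 9 + 10Q
110 = 10Q
Q* = 110/10 = 11

11


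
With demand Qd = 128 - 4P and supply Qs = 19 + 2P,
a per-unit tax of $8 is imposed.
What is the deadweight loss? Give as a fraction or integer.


Pre-tax equilibrium quantity: Q* = 166/3
Post-tax equilibrium quantity: Q_tax = 134/3
Reduction in quantity: Q* - Q_tax = 32/3
DWL = (1/2) * tax * (Q* - Q_tax)
DWL = (1/2) * 8 * 32/3 = 128/3

128/3


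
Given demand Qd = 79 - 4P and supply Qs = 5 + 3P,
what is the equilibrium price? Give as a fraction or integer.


At equilibrium, Qd = Qs.
79 - 4P = 5 + 3P
79 - 5 = 4P + 3P
74 = 7P
P* = 74/7 = 74/7

74/7


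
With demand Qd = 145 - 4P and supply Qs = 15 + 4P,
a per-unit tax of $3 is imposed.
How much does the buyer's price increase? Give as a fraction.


With a per-unit tax, the buyer's price increase depends on relative slopes.
Supply slope: d = 4, Demand slope: b = 4
Buyer's price increase = d * tax / (b + d)
= 4 * 3 / (4 + 4)
= 12 / 8 = 3/2

3/2


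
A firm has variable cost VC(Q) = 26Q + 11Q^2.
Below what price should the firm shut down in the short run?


AVC(Q) = VC(Q)/Q = 26 + 11Q
AVC is increasing in Q, so minimum AVC is at Q -> 0+.
Min AVC = 26
The firm should shut down if P < 26.

26


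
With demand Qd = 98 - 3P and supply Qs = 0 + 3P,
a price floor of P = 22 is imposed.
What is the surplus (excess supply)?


At P = 22:
Qd = 98 - 3*22 = 32
Qs = 0 + 3*22 = 66
Surplus = Qs - Qd = 66 - 32 = 34

34


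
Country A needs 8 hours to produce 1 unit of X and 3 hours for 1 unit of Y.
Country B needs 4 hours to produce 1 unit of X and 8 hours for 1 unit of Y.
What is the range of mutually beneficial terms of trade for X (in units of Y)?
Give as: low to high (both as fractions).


Opportunity cost of X for Country A = hours_X / hours_Y = 8/3 = 8/3 units of Y
Opportunity cost of X for Country B = hours_X / hours_Y = 4/8 = 1/2 units of Y
Terms of trade must be between the two opportunity costs.
Range: 1/2 to 8/3

1/2 to 8/3


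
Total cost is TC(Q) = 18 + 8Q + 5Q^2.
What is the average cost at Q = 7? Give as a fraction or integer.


TC(7) = 18 + 8*7 + 5*7^2
TC(7) = 18 + 56 + 245 = 319
AC = TC/Q = 319/7 = 319/7

319/7


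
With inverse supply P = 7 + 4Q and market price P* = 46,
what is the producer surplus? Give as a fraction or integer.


Minimum supply price (at Q=0): P_min = 7
Quantity supplied at P* = 46:
Q* = (46 - 7)/4 = 39/4
PS = (1/2) * Q* * (P* - P_min)
PS = (1/2) * 39/4 * (46 - 7)
PS = (1/2) * 39/4 * 39 = 1521/8

1521/8


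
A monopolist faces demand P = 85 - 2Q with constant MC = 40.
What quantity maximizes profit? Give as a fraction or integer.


TR = P*Q = (85 - 2Q)Q = 85Q - 2Q^2
MR = dTR/dQ = 85 - 4Q
Set MR = MC:
85 - 4Q = 40
45 = 4Q
Q* = 45/4 = 45/4

45/4


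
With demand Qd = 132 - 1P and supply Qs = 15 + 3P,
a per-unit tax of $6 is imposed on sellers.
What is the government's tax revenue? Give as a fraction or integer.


With tax on sellers, new supply: Qs' = 15 + 3(P - 6)
= 3P - 3
New equilibrium quantity:
Q_new = 393/4
Tax revenue = tax * Q_new = 6 * 393/4 = 1179/2

1179/2


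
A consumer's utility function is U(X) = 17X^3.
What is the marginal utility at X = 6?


MU = dU/dX = 17*3*X^(3-1)
MU = 51*X^2
At X = 6:
MU = 51 * 6^2
MU = 51 * 36 = 1836

1836


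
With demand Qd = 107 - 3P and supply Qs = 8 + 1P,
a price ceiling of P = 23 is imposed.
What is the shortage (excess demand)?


At P = 23:
Qd = 107 - 3*23 = 38
Qs = 8 + 1*23 = 31
Shortage = Qd - Qs = 38 - 31 = 7

7


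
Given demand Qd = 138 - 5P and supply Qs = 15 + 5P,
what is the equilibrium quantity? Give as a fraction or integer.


First find equilibrium price:
138 - 5P = 15 + 5P
P* = 123/10 = 123/10
Then substitute into demand:
Q* = 138 - 5 * 123/10 = 153/2

153/2


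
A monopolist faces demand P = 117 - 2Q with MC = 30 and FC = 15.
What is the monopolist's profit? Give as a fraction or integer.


MR = MC: 117 - 4Q = 30
Q* = 87/4
P* = 117 - 2*87/4 = 147/2
Profit = (P* - MC)*Q* - FC
= (147/2 - 30)*87/4 - 15
= 87/2*87/4 - 15
= 7569/8 - 15 = 7449/8

7449/8


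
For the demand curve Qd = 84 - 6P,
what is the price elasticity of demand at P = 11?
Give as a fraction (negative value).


dQ/dP = -6
At P = 11: Q = 84 - 6*11 = 18
E = (dQ/dP)(P/Q) = (-6)(11/18) = -11/3

-11/3


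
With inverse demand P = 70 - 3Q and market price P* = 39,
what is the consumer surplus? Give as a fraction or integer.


Maximum willingness to pay (at Q=0): P_max = 70
Quantity demanded at P* = 39:
Q* = (70 - 39)/3 = 31/3
CS = (1/2) * Q* * (P_max - P*)
CS = (1/2) * 31/3 * (70 - 39)
CS = (1/2) * 31/3 * 31 = 961/6

961/6


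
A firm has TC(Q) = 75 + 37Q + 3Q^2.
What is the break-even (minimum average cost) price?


AC(Q) = 75/Q + 37 + 3Q
To minimize: dAC/dQ = -75/Q^2 + 3 = 0
Q^2 = 75/3 = 25
Q* = 5
Min AC = 75/5 + 37 + 3*5
Min AC = 15 + 37 + 15 = 67

67


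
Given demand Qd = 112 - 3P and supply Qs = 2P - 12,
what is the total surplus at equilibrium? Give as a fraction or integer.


Find equilibrium: 112 - 3P = 2P - 12
112 + 12 = 5P
P* = 124/5 = 124/5
Q* = 2*124/5 - 12 = 188/5
Inverse demand: P = 112/3 - Q/3, so P_max = 112/3
Inverse supply: P = 6 + Q/2, so P_min = 6
CS = (1/2) * 188/5 * (112/3 - 124/5) = 17672/75
PS = (1/2) * 188/5 * (124/5 - 6) = 8836/25
TS = CS + PS = 17672/75 + 8836/25 = 8836/15

8836/15


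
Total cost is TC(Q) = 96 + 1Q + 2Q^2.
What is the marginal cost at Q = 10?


MC = dTC/dQ = 1 + 2*2*Q
At Q = 10:
MC = 1 + 4*10
MC = 1 + 40 = 41

41


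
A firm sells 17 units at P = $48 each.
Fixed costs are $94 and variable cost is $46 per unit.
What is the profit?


Total Revenue = P * Q = 48 * 17 = $816
Total Cost = FC + VC*Q = 94 + 46*17 = $876
Profit = TR - TC = 816 - 876 = $-60

$-60


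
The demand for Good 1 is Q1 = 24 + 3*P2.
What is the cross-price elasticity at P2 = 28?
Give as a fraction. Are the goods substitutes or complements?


dQ1/dP2 = 3
At P2 = 28: Q1 = 24 + 3*28 = 108
Exy = (dQ1/dP2)(P2/Q1) = 3 * 28 / 108 = 7/9
Since Exy > 0, the goods are substitutes.

7/9 (substitutes)


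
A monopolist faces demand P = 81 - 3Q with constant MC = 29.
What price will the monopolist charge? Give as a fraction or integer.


MR = 81 - 6Q
Set MR = MC: 81 - 6Q = 29
Q* = 26/3
Substitute into demand:
P* = 81 - 3*26/3 = 55

55


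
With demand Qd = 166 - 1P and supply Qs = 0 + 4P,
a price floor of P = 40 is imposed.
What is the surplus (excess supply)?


At P = 40:
Qd = 166 - 1*40 = 126
Qs = 0 + 4*40 = 160
Surplus = Qs - Qd = 160 - 126 = 34

34


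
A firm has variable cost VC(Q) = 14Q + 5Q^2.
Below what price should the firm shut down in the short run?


AVC(Q) = VC(Q)/Q = 14 + 5Q
AVC is increasing in Q, so minimum AVC is at Q -> 0+.
Min AVC = 14
The firm should shut down if P < 14.

14


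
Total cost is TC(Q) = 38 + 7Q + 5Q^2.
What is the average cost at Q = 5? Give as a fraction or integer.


TC(5) = 38 + 7*5 + 5*5^2
TC(5) = 38 + 35 + 125 = 198
AC = TC/Q = 198/5 = 198/5

198/5


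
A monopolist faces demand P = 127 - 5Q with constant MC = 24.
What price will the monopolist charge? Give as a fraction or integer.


MR = 127 - 10Q
Set MR = MC: 127 - 10Q = 24
Q* = 103/10
Substitute into demand:
P* = 127 - 5*103/10 = 151/2

151/2


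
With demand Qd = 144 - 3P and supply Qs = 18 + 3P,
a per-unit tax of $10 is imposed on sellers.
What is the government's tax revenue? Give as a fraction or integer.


With tax on sellers, new supply: Qs' = 18 + 3(P - 10)
= 3P - 12
New equilibrium quantity:
Q_new = 66
Tax revenue = tax * Q_new = 10 * 66 = 660

660


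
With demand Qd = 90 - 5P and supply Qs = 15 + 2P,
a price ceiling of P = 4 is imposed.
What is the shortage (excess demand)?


At P = 4:
Qd = 90 - 5*4 = 70
Qs = 15 + 2*4 = 23
Shortage = Qd - Qs = 70 - 23 = 47

47


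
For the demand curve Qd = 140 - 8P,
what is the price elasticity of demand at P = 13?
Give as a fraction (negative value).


dQ/dP = -8
At P = 13: Q = 140 - 8*13 = 36
E = (dQ/dP)(P/Q) = (-8)(13/36) = -26/9

-26/9


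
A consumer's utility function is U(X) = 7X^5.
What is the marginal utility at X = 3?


MU = dU/dX = 7*5*X^(5-1)
MU = 35*X^4
At X = 3:
MU = 35 * 3^4
MU = 35 * 81 = 2835

2835


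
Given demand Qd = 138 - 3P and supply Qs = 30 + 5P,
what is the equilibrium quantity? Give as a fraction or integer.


First find equilibrium price:
138 - 3P = 30 + 5P
P* = 108/8 = 27/2
Then substitute into demand:
Q* = 138 - 3 * 27/2 = 195/2

195/2


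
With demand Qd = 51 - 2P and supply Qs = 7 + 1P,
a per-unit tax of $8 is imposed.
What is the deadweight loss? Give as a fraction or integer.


Pre-tax equilibrium quantity: Q* = 65/3
Post-tax equilibrium quantity: Q_tax = 49/3
Reduction in quantity: Q* - Q_tax = 16/3
DWL = (1/2) * tax * (Q* - Q_tax)
DWL = (1/2) * 8 * 16/3 = 64/3

64/3


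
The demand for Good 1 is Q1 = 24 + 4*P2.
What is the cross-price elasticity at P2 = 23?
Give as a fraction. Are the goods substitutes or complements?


dQ1/dP2 = 4
At P2 = 23: Q1 = 24 + 4*23 = 116
Exy = (dQ1/dP2)(P2/Q1) = 4 * 23 / 116 = 23/29
Since Exy > 0, the goods are substitutes.

23/29 (substitutes)


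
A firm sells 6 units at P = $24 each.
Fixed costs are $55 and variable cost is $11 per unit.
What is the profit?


Total Revenue = P * Q = 24 * 6 = $144
Total Cost = FC + VC*Q = 55 + 11*6 = $121
Profit = TR - TC = 144 - 121 = $23

$23


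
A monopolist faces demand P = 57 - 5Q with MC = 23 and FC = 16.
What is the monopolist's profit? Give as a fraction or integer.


MR = MC: 57 - 10Q = 23
Q* = 17/5
P* = 57 - 5*17/5 = 40
Profit = (P* - MC)*Q* - FC
= (40 - 23)*17/5 - 16
= 17*17/5 - 16
= 289/5 - 16 = 209/5

209/5


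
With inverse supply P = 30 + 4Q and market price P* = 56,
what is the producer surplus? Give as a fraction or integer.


Minimum supply price (at Q=0): P_min = 30
Quantity supplied at P* = 56:
Q* = (56 - 30)/4 = 13/2
PS = (1/2) * Q* * (P* - P_min)
PS = (1/2) * 13/2 * (56 - 30)
PS = (1/2) * 13/2 * 26 = 169/2

169/2


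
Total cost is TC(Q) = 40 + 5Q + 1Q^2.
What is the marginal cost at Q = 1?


MC = dTC/dQ = 5 + 2*1*Q
At Q = 1:
MC = 5 + 2*1
MC = 5 + 2 = 7

7


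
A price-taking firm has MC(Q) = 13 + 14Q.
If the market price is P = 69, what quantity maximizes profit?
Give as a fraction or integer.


In perfect competition, profit is maximized where P = MC.
69 = 13 + 14Q
56 = 14Q
Q* = 56/14 = 4

4


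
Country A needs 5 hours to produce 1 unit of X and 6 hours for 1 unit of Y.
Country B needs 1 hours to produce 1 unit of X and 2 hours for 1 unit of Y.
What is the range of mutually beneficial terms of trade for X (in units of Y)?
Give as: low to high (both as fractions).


Opportunity cost of X for Country A = hours_X / hours_Y = 5/6 = 5/6 units of Y
Opportunity cost of X for Country B = hours_X / hours_Y = 1/2 = 1/2 units of Y
Terms of trade must be between the two opportunity costs.
Range: 1/2 to 5/6

1/2 to 5/6


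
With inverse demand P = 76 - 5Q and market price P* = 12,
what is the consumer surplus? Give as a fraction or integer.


Maximum willingness to pay (at Q=0): P_max = 76
Quantity demanded at P* = 12:
Q* = (76 - 12)/5 = 64/5
CS = (1/2) * Q* * (P_max - P*)
CS = (1/2) * 64/5 * (76 - 12)
CS = (1/2) * 64/5 * 64 = 2048/5

2048/5


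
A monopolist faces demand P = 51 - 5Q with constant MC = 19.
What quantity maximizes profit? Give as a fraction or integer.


TR = P*Q = (51 - 5Q)Q = 51Q - 5Q^2
MR = dTR/dQ = 51 - 10Q
Set MR = MC:
51 - 10Q = 19
32 = 10Q
Q* = 32/10 = 16/5

16/5


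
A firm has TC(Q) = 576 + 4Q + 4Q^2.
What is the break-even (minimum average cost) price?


AC(Q) = 576/Q + 4 + 4Q
To minimize: dAC/dQ = -576/Q^2 + 4 = 0
Q^2 = 576/4 = 144
Q* = 12
Min AC = 576/12 + 4 + 4*12
Min AC = 48 + 4 + 48 = 100

100


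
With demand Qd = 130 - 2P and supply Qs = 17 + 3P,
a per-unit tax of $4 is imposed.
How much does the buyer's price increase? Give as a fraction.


With a per-unit tax, the buyer's price increase depends on relative slopes.
Supply slope: d = 3, Demand slope: b = 2
Buyer's price increase = d * tax / (b + d)
= 3 * 4 / (2 + 3)
= 12 / 5 = 12/5

12/5


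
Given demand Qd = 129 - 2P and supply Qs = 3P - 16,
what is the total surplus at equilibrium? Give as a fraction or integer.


Find equilibrium: 129 - 2P = 3P - 16
129 + 16 = 5P
P* = 145/5 = 29
Q* = 3*29 - 16 = 71
Inverse demand: P = 129/2 - Q/2, so P_max = 129/2
Inverse supply: P = 16/3 + Q/3, so P_min = 16/3
CS = (1/2) * 71 * (129/2 - 29) = 5041/4
PS = (1/2) * 71 * (29 - 16/3) = 5041/6
TS = CS + PS = 5041/4 + 5041/6 = 25205/12

25205/12


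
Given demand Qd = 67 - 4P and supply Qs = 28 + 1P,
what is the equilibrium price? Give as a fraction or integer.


At equilibrium, Qd = Qs.
67 - 4P = 28 + 1P
67 - 28 = 4P + 1P
39 = 5P
P* = 39/5 = 39/5

39/5


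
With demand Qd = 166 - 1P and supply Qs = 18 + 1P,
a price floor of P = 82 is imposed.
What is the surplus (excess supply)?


At P = 82:
Qd = 166 - 1*82 = 84
Qs = 18 + 1*82 = 100
Surplus = Qs - Qd = 100 - 84 = 16

16


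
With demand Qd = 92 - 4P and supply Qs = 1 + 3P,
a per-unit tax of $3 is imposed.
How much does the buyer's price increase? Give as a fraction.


With a per-unit tax, the buyer's price increase depends on relative slopes.
Supply slope: d = 3, Demand slope: b = 4
Buyer's price increase = d * tax / (b + d)
= 3 * 3 / (4 + 3)
= 9 / 7 = 9/7

9/7


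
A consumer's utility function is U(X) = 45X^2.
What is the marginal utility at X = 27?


MU = dU/dX = 45*2*X^(2-1)
MU = 90*X^1
At X = 27:
MU = 90 * 27^1
MU = 90 * 27 = 2430

2430


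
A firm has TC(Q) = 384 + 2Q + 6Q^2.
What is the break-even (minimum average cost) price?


AC(Q) = 384/Q + 2 + 6Q
To minimize: dAC/dQ = -384/Q^2 + 6 = 0
Q^2 = 384/6 = 64
Q* = 8
Min AC = 384/8 + 2 + 6*8
Min AC = 48 + 2 + 48 = 98

98


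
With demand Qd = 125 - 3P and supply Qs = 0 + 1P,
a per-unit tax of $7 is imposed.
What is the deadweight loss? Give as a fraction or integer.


Pre-tax equilibrium quantity: Q* = 125/4
Post-tax equilibrium quantity: Q_tax = 26
Reduction in quantity: Q* - Q_tax = 21/4
DWL = (1/2) * tax * (Q* - Q_tax)
DWL = (1/2) * 7 * 21/4 = 147/8

147/8


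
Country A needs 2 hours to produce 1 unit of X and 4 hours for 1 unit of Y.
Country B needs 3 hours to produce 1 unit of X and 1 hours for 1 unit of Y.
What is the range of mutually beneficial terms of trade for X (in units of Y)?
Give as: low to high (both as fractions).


Opportunity cost of X for Country A = hours_X / hours_Y = 2/4 = 1/2 units of Y
Opportunity cost of X for Country B = hours_X / hours_Y = 3/1 = 3 units of Y
Terms of trade must be between the two opportunity costs.
Range: 1/2 to 3

1/2 to 3


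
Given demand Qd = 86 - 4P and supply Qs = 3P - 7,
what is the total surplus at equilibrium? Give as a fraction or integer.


Find equilibrium: 86 - 4P = 3P - 7
86 + 7 = 7P
P* = 93/7 = 93/7
Q* = 3*93/7 - 7 = 230/7
Inverse demand: P = 43/2 - Q/4, so P_max = 43/2
Inverse supply: P = 7/3 + Q/3, so P_min = 7/3
CS = (1/2) * 230/7 * (43/2 - 93/7) = 13225/98
PS = (1/2) * 230/7 * (93/7 - 7/3) = 26450/147
TS = CS + PS = 13225/98 + 26450/147 = 13225/42

13225/42


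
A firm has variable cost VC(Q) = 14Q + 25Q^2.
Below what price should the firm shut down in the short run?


AVC(Q) = VC(Q)/Q = 14 + 25Q
AVC is increasing in Q, so minimum AVC is at Q -> 0+.
Min AVC = 14
The firm should shut down if P < 14.

14


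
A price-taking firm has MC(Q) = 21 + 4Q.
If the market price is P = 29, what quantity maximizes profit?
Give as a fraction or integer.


In perfect competition, profit is maximized where P = MC.
29 = 21 + 4Q
8 = 4Q
Q* = 8/4 = 2

2


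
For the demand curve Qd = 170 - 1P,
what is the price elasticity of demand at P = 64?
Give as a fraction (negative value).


dQ/dP = -1
At P = 64: Q = 170 - 1*64 = 106
E = (dQ/dP)(P/Q) = (-1)(64/106) = -32/53

-32/53


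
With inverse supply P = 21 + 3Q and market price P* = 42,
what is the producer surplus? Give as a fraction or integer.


Minimum supply price (at Q=0): P_min = 21
Quantity supplied at P* = 42:
Q* = (42 - 21)/3 = 7
PS = (1/2) * Q* * (P* - P_min)
PS = (1/2) * 7 * (42 - 21)
PS = (1/2) * 7 * 21 = 147/2

147/2


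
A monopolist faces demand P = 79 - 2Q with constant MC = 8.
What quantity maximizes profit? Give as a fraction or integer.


TR = P*Q = (79 - 2Q)Q = 79Q - 2Q^2
MR = dTR/dQ = 79 - 4Q
Set MR = MC:
79 - 4Q = 8
71 = 4Q
Q* = 71/4 = 71/4

71/4


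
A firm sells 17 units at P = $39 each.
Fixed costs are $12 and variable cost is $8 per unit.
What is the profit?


Total Revenue = P * Q = 39 * 17 = $663
Total Cost = FC + VC*Q = 12 + 8*17 = $148
Profit = TR - TC = 663 - 148 = $515

$515


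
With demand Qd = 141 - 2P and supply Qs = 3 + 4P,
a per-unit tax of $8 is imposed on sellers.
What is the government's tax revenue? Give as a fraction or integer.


With tax on sellers, new supply: Qs' = 3 + 4(P - 8)
= 4P - 29
New equilibrium quantity:
Q_new = 253/3
Tax revenue = tax * Q_new = 8 * 253/3 = 2024/3

2024/3


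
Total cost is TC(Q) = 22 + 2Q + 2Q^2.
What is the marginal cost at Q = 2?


MC = dTC/dQ = 2 + 2*2*Q
At Q = 2:
MC = 2 + 4*2
MC = 2 + 8 = 10

10


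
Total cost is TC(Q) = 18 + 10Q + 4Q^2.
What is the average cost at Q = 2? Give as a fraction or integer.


TC(2) = 18 + 10*2 + 4*2^2
TC(2) = 18 + 20 + 16 = 54
AC = TC/Q = 54/2 = 27

27


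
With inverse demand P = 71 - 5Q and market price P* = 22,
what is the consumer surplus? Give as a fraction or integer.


Maximum willingness to pay (at Q=0): P_max = 71
Quantity demanded at P* = 22:
Q* = (71 - 22)/5 = 49/5
CS = (1/2) * Q* * (P_max - P*)
CS = (1/2) * 49/5 * (71 - 22)
CS = (1/2) * 49/5 * 49 = 2401/10

2401/10


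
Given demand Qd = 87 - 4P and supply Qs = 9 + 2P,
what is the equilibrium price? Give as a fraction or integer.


At equilibrium, Qd = Qs.
87 - 4P = 9 + 2P
87 - 9 = 4P + 2P
78 = 6P
P* = 78/6 = 13

13


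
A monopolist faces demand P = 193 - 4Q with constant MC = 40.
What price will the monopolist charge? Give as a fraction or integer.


MR = 193 - 8Q
Set MR = MC: 193 - 8Q = 40
Q* = 153/8
Substitute into demand:
P* = 193 - 4*153/8 = 233/2

233/2


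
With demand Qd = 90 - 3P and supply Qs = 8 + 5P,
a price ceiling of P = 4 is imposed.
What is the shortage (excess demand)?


At P = 4:
Qd = 90 - 3*4 = 78
Qs = 8 + 5*4 = 28
Shortage = Qd - Qs = 78 - 28 = 50

50


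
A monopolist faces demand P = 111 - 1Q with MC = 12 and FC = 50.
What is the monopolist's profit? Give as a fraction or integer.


MR = MC: 111 - 2Q = 12
Q* = 99/2
P* = 111 - 1*99/2 = 123/2
Profit = (P* - MC)*Q* - FC
= (123/2 - 12)*99/2 - 50
= 99/2*99/2 - 50
= 9801/4 - 50 = 9601/4

9601/4


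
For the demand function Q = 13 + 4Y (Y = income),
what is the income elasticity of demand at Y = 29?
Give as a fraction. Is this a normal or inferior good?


dQ/dY = 4
At Y = 29: Q = 13 + 4*29 = 129
Ey = (dQ/dY)(Y/Q) = 4 * 29 / 129 = 116/129
Since Ey > 0, this is a normal good.

116/129 (normal good)


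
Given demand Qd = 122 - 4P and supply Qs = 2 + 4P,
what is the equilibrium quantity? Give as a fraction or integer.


First find equilibrium price:
122 - 4P = 2 + 4P
P* = 120/8 = 15
Then substitute into demand:
Q* = 122 - 4 * 15 = 62

62


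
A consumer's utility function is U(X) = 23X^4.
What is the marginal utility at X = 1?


MU = dU/dX = 23*4*X^(4-1)
MU = 92*X^3
At X = 1:
MU = 92 * 1^3
MU = 92 * 1 = 92

92


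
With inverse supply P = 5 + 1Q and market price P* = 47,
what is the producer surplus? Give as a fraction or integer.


Minimum supply price (at Q=0): P_min = 5
Quantity supplied at P* = 47:
Q* = (47 - 5)/1 = 42
PS = (1/2) * Q* * (P* - P_min)
PS = (1/2) * 42 * (47 - 5)
PS = (1/2) * 42 * 42 = 882

882


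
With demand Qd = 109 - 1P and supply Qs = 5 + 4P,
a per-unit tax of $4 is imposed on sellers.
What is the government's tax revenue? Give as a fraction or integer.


With tax on sellers, new supply: Qs' = 5 + 4(P - 4)
= 4P - 11
New equilibrium quantity:
Q_new = 85
Tax revenue = tax * Q_new = 4 * 85 = 340

340


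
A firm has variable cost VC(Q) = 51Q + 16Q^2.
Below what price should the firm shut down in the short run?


AVC(Q) = VC(Q)/Q = 51 + 16Q
AVC is increasing in Q, so minimum AVC is at Q -> 0+.
Min AVC = 51
The firm should shut down if P < 51.

51


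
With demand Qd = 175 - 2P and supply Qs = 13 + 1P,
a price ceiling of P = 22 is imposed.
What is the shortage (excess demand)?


At P = 22:
Qd = 175 - 2*22 = 131
Qs = 13 + 1*22 = 35
Shortage = Qd - Qs = 131 - 35 = 96

96


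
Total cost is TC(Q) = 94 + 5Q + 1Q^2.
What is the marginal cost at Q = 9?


MC = dTC/dQ = 5 + 2*1*Q
At Q = 9:
MC = 5 + 2*9
MC = 5 + 18 = 23

23


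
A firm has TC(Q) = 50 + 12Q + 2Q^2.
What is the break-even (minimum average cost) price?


AC(Q) = 50/Q + 12 + 2Q
To minimize: dAC/dQ = -50/Q^2 + 2 = 0
Q^2 = 50/2 = 25
Q* = 5
Min AC = 50/5 + 12 + 2*5
Min AC = 10 + 12 + 10 = 32

32


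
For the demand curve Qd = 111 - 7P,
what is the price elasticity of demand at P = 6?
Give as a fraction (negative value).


dQ/dP = -7
At P = 6: Q = 111 - 7*6 = 69
E = (dQ/dP)(P/Q) = (-7)(6/69) = -14/23

-14/23


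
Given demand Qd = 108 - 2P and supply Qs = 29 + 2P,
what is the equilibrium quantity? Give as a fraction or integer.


First find equilibrium price:
108 - 2P = 29 + 2P
P* = 79/4 = 79/4
Then substitute into demand:
Q* = 108 - 2 * 79/4 = 137/2

137/2


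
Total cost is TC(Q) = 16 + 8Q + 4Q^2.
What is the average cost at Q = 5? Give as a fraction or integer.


TC(5) = 16 + 8*5 + 4*5^2
TC(5) = 16 + 40 + 100 = 156
AC = TC/Q = 156/5 = 156/5

156/5


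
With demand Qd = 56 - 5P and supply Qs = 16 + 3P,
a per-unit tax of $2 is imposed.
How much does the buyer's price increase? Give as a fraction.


With a per-unit tax, the buyer's price increase depends on relative slopes.
Supply slope: d = 3, Demand slope: b = 5
Buyer's price increase = d * tax / (b + d)
= 3 * 2 / (5 + 3)
= 6 / 8 = 3/4

3/4


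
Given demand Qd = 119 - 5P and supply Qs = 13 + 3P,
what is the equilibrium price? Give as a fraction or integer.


At equilibrium, Qd = Qs.
119 - 5P = 13 + 3P
119 - 13 = 5P + 3P
106 = 8P
P* = 106/8 = 53/4

53/4


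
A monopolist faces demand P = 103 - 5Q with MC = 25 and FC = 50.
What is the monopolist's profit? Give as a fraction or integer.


MR = MC: 103 - 10Q = 25
Q* = 39/5
P* = 103 - 5*39/5 = 64
Profit = (P* - MC)*Q* - FC
= (64 - 25)*39/5 - 50
= 39*39/5 - 50
= 1521/5 - 50 = 1271/5

1271/5


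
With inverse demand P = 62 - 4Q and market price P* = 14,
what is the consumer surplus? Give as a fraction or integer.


Maximum willingness to pay (at Q=0): P_max = 62
Quantity demanded at P* = 14:
Q* = (62 - 14)/4 = 12
CS = (1/2) * Q* * (P_max - P*)
CS = (1/2) * 12 * (62 - 14)
CS = (1/2) * 12 * 48 = 288

288


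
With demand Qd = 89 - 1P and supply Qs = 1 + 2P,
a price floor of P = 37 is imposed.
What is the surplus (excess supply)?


At P = 37:
Qd = 89 - 1*37 = 52
Qs = 1 + 2*37 = 75
Surplus = Qs - Qd = 75 - 52 = 23

23


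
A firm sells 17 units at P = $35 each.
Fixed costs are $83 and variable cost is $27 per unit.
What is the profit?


Total Revenue = P * Q = 35 * 17 = $595
Total Cost = FC + VC*Q = 83 + 27*17 = $542
Profit = TR - TC = 595 - 542 = $53

$53


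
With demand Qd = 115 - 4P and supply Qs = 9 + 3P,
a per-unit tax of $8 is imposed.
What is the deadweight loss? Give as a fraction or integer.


Pre-tax equilibrium quantity: Q* = 381/7
Post-tax equilibrium quantity: Q_tax = 285/7
Reduction in quantity: Q* - Q_tax = 96/7
DWL = (1/2) * tax * (Q* - Q_tax)
DWL = (1/2) * 8 * 96/7 = 384/7

384/7


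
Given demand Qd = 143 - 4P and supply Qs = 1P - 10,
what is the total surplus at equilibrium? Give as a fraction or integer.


Find equilibrium: 143 - 4P = 1P - 10
143 + 10 = 5P
P* = 153/5 = 153/5
Q* = 1*153/5 - 10 = 103/5
Inverse demand: P = 143/4 - Q/4, so P_max = 143/4
Inverse supply: P = 10 + Q/1, so P_min = 10
CS = (1/2) * 103/5 * (143/4 - 153/5) = 10609/200
PS = (1/2) * 103/5 * (153/5 - 10) = 10609/50
TS = CS + PS = 10609/200 + 10609/50 = 10609/40

10609/40


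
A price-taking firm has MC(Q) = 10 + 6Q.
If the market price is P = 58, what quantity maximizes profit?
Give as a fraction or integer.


In perfect competition, profit is maximized where P = MC.
58 = 10 + 6Q
48 = 6Q
Q* = 48/6 = 8

8


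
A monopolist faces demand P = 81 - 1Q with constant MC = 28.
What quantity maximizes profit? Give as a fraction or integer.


TR = P*Q = (81 - 1Q)Q = 81Q - 1Q^2
MR = dTR/dQ = 81 - 2Q
Set MR = MC:
81 - 2Q = 28
53 = 2Q
Q* = 53/2 = 53/2

53/2


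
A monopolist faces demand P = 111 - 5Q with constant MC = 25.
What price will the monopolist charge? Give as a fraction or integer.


MR = 111 - 10Q
Set MR = MC: 111 - 10Q = 25
Q* = 43/5
Substitute into demand:
P* = 111 - 5*43/5 = 68

68


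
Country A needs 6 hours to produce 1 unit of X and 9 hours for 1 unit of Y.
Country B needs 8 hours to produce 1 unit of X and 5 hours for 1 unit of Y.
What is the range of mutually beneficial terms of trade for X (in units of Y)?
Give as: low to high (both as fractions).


Opportunity cost of X for Country A = hours_X / hours_Y = 6/9 = 2/3 units of Y
Opportunity cost of X for Country B = hours_X / hours_Y = 8/5 = 8/5 units of Y
Terms of trade must be between the two opportunity costs.
Range: 2/3 to 8/5

2/3 to 8/5


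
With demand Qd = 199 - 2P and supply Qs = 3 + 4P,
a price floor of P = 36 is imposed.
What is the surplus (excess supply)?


At P = 36:
Qd = 199 - 2*36 = 127
Qs = 3 + 4*36 = 147
Surplus = Qs - Qd = 147 - 127 = 20

20


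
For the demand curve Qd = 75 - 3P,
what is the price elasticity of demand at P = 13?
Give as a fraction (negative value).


dQ/dP = -3
At P = 13: Q = 75 - 3*13 = 36
E = (dQ/dP)(P/Q) = (-3)(13/36) = -13/12

-13/12


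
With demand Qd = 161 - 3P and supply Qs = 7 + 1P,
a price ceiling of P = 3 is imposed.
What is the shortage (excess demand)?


At P = 3:
Qd = 161 - 3*3 = 152
Qs = 7 + 1*3 = 10
Shortage = Qd - Qs = 152 - 10 = 142

142


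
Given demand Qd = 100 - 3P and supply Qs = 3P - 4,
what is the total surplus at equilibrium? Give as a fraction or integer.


Find equilibrium: 100 - 3P = 3P - 4
100 + 4 = 6P
P* = 104/6 = 52/3
Q* = 3*52/3 - 4 = 48
Inverse demand: P = 100/3 - Q/3, so P_max = 100/3
Inverse supply: P = 4/3 + Q/3, so P_min = 4/3
CS = (1/2) * 48 * (100/3 - 52/3) = 384
PS = (1/2) * 48 * (52/3 - 4/3) = 384
TS = CS + PS = 384 + 384 = 768

768


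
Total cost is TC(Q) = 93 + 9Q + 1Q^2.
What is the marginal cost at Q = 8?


MC = dTC/dQ = 9 + 2*1*Q
At Q = 8:
MC = 9 + 2*8
MC = 9 + 16 = 25

25


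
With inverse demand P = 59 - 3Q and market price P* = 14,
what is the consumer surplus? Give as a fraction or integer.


Maximum willingness to pay (at Q=0): P_max = 59
Quantity demanded at P* = 14:
Q* = (59 - 14)/3 = 15
CS = (1/2) * Q* * (P_max - P*)
CS = (1/2) * 15 * (59 - 14)
CS = (1/2) * 15 * 45 = 675/2

675/2


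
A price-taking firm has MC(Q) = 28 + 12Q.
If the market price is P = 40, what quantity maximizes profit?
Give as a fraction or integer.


In perfect competition, profit is maximized where P = MC.
40 = 28 + 12Q
12 = 12Q
Q* = 12/12 = 1

1


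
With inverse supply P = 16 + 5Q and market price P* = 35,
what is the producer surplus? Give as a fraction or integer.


Minimum supply price (at Q=0): P_min = 16
Quantity supplied at P* = 35:
Q* = (35 - 16)/5 = 19/5
PS = (1/2) * Q* * (P* - P_min)
PS = (1/2) * 19/5 * (35 - 16)
PS = (1/2) * 19/5 * 19 = 361/10

361/10


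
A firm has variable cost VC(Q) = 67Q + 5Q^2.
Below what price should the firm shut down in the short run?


AVC(Q) = VC(Q)/Q = 67 + 5Q
AVC is increasing in Q, so minimum AVC is at Q -> 0+.
Min AVC = 67
The firm should shut down if P < 67.

67


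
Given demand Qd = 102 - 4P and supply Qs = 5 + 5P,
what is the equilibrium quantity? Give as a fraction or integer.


First find equilibrium price:
102 - 4P = 5 + 5P
P* = 97/9 = 97/9
Then substitute into demand:
Q* = 102 - 4 * 97/9 = 530/9

530/9


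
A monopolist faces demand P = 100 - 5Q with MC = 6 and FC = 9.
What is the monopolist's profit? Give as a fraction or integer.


MR = MC: 100 - 10Q = 6
Q* = 47/5
P* = 100 - 5*47/5 = 53
Profit = (P* - MC)*Q* - FC
= (53 - 6)*47/5 - 9
= 47*47/5 - 9
= 2209/5 - 9 = 2164/5

2164/5


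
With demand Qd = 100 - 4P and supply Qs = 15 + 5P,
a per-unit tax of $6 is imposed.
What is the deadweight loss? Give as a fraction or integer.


Pre-tax equilibrium quantity: Q* = 560/9
Post-tax equilibrium quantity: Q_tax = 440/9
Reduction in quantity: Q* - Q_tax = 40/3
DWL = (1/2) * tax * (Q* - Q_tax)
DWL = (1/2) * 6 * 40/3 = 40

40


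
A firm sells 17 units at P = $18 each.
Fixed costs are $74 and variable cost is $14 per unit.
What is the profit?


Total Revenue = P * Q = 18 * 17 = $306
Total Cost = FC + VC*Q = 74 + 14*17 = $312
Profit = TR - TC = 306 - 312 = $-6

$-6


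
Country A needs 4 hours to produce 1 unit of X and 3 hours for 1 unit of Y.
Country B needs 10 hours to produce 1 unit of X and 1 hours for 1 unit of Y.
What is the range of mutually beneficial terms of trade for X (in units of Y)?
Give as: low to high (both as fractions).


Opportunity cost of X for Country A = hours_X / hours_Y = 4/3 = 4/3 units of Y
Opportunity cost of X for Country B = hours_X / hours_Y = 10/1 = 10 units of Y
Terms of trade must be between the two opportunity costs.
Range: 4/3 to 10

4/3 to 10


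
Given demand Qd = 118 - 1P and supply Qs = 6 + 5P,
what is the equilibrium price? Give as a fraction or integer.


At equilibrium, Qd = Qs.
118 - 1P = 6 + 5P
118 - 6 = 1P + 5P
112 = 6P
P* = 112/6 = 56/3

56/3


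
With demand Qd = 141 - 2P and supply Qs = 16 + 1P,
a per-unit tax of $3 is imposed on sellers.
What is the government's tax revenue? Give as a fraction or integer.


With tax on sellers, new supply: Qs' = 16 + 1(P - 3)
= 13 + 1P
New equilibrium quantity:
Q_new = 167/3
Tax revenue = tax * Q_new = 3 * 167/3 = 167

167


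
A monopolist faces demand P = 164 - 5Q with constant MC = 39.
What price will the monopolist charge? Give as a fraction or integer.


MR = 164 - 10Q
Set MR = MC: 164 - 10Q = 39
Q* = 25/2
Substitute into demand:
P* = 164 - 5*25/2 = 203/2

203/2


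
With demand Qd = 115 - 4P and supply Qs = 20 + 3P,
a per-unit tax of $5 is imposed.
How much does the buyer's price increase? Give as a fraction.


With a per-unit tax, the buyer's price increase depends on relative slopes.
Supply slope: d = 3, Demand slope: b = 4
Buyer's price increase = d * tax / (b + d)
= 3 * 5 / (4 + 3)
= 15 / 7 = 15/7

15/7


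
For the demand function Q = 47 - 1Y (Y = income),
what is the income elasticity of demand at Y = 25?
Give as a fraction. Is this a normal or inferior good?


dQ/dY = -1
At Y = 25: Q = 47 - 1*25 = 22
Ey = (dQ/dY)(Y/Q) = -1 * 25 / 22 = -25/22
Since Ey < 0, this is a inferior good.

-25/22 (inferior good)


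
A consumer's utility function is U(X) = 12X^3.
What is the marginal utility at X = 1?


MU = dU/dX = 12*3*X^(3-1)
MU = 36*X^2
At X = 1:
MU = 36 * 1^2
MU = 36 * 1 = 36

36


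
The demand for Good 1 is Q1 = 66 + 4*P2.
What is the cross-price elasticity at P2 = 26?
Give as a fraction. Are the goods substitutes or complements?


dQ1/dP2 = 4
At P2 = 26: Q1 = 66 + 4*26 = 170
Exy = (dQ1/dP2)(P2/Q1) = 4 * 26 / 170 = 52/85
Since Exy > 0, the goods are substitutes.

52/85 (substitutes)


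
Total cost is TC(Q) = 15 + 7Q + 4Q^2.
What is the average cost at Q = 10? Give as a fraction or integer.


TC(10) = 15 + 7*10 + 4*10^2
TC(10) = 15 + 70 + 400 = 485
AC = TC/Q = 485/10 = 97/2

97/2


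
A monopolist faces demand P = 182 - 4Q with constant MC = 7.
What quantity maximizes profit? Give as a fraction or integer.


TR = P*Q = (182 - 4Q)Q = 182Q - 4Q^2
MR = dTR/dQ = 182 - 8Q
Set MR = MC:
182 - 8Q = 7
175 = 8Q
Q* = 175/8 = 175/8

175/8


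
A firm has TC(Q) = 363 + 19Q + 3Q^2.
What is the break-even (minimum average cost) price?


AC(Q) = 363/Q + 19 + 3Q
To minimize: dAC/dQ = -363/Q^2 + 3 = 0
Q^2 = 363/3 = 121
Q* = 11
Min AC = 363/11 + 19 + 3*11
Min AC = 33 + 19 + 33 = 85

85


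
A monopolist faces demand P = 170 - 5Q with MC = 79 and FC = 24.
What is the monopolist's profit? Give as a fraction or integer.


MR = MC: 170 - 10Q = 79
Q* = 91/10
P* = 170 - 5*91/10 = 249/2
Profit = (P* - MC)*Q* - FC
= (249/2 - 79)*91/10 - 24
= 91/2*91/10 - 24
= 8281/20 - 24 = 7801/20

7801/20


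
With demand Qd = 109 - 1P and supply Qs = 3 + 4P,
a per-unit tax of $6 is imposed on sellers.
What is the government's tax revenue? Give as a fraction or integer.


With tax on sellers, new supply: Qs' = 3 + 4(P - 6)
= 4P - 21
New equilibrium quantity:
Q_new = 83
Tax revenue = tax * Q_new = 6 * 83 = 498

498


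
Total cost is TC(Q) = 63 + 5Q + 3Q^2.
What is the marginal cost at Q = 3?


MC = dTC/dQ = 5 + 2*3*Q
At Q = 3:
MC = 5 + 6*3
MC = 5 + 18 = 23

23


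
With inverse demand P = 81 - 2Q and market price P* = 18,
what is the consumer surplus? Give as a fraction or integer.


Maximum willingness to pay (at Q=0): P_max = 81
Quantity demanded at P* = 18:
Q* = (81 - 18)/2 = 63/2
CS = (1/2) * Q* * (P_max - P*)
CS = (1/2) * 63/2 * (81 - 18)
CS = (1/2) * 63/2 * 63 = 3969/4

3969/4


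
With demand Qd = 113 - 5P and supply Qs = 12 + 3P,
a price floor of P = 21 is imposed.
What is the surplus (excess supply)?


At P = 21:
Qd = 113 - 5*21 = 8
Qs = 12 + 3*21 = 75
Surplus = Qs - Qd = 75 - 8 = 67

67


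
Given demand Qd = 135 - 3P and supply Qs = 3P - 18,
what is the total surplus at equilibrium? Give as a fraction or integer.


Find equilibrium: 135 - 3P = 3P - 18
135 + 18 = 6P
P* = 153/6 = 51/2
Q* = 3*51/2 - 18 = 117/2
Inverse demand: P = 45 - Q/3, so P_max = 45
Inverse supply: P = 6 + Q/3, so P_min = 6
CS = (1/2) * 117/2 * (45 - 51/2) = 4563/8
PS = (1/2) * 117/2 * (51/2 - 6) = 4563/8
TS = CS + PS = 4563/8 + 4563/8 = 4563/4

4563/4


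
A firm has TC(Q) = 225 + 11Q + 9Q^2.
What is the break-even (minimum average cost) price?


AC(Q) = 225/Q + 11 + 9Q
To minimize: dAC/dQ = -225/Q^2 + 9 = 0
Q^2 = 225/9 = 25
Q* = 5
Min AC = 225/5 + 11 + 9*5
Min AC = 45 + 11 + 45 = 101

101


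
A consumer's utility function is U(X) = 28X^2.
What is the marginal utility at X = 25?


MU = dU/dX = 28*2*X^(2-1)
MU = 56*X^1
At X = 25:
MU = 56 * 25^1
MU = 56 * 25 = 1400

1400


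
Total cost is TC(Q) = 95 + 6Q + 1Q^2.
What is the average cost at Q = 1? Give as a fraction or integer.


TC(1) = 95 + 6*1 + 1*1^2
TC(1) = 95 + 6 + 1 = 102
AC = TC/Q = 102/1 = 102

102


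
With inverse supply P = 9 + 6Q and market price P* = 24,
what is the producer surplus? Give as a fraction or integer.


Minimum supply price (at Q=0): P_min = 9
Quantity supplied at P* = 24:
Q* = (24 - 9)/6 = 5/2
PS = (1/2) * Q* * (P* - P_min)
PS = (1/2) * 5/2 * (24 - 9)
PS = (1/2) * 5/2 * 15 = 75/4

75/4


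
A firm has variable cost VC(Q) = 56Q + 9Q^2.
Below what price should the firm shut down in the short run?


AVC(Q) = VC(Q)/Q = 56 + 9Q
AVC is increasing in Q, so minimum AVC is at Q -> 0+.
Min AVC = 56
The firm should shut down if P < 56.

56


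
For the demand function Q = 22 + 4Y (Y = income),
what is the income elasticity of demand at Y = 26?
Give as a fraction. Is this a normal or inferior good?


dQ/dY = 4
At Y = 26: Q = 22 + 4*26 = 126
Ey = (dQ/dY)(Y/Q) = 4 * 26 / 126 = 52/63
Since Ey > 0, this is a normal good.

52/63 (normal good)
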